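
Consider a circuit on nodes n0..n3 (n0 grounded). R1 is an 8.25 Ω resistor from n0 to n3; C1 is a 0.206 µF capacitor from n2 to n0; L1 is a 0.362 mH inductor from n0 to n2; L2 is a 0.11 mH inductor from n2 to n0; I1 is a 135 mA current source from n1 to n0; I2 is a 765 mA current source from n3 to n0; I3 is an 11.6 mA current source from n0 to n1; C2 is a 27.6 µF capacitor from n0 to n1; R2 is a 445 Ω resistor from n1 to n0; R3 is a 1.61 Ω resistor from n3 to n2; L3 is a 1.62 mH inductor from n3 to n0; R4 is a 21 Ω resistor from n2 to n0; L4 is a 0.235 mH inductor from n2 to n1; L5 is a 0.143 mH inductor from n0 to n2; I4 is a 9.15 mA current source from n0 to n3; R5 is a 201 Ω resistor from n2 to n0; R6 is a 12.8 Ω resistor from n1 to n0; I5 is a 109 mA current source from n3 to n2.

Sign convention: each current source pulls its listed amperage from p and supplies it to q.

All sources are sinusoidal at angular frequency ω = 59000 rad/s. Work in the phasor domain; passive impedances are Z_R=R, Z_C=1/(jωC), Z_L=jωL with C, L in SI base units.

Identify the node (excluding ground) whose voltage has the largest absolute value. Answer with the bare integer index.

Element admittances at ω=59000 rad/s:
  Y(R1) = 0.1212+0.000j S between n0,n3
  Y(C1) = 0.000+0.01215j S between n2,n0
  Y(L1) = 0.000-0.04682j S between n0,n2
  Y(L2) = 0.000-0.1541j S between n2,n0
  I1: injects 0.135 A into n0 (from n1)
  I2: injects 0.765 A into n0 (from n3)
  I3: injects 0.0116 A into n1 (from n0)
  Y(C2) = 0.000+1.628j S between n0,n1
  Y(R2) = 0.002247+0.000j S between n1,n0
  Y(R3) = 0.6211+0.000j S between n3,n2
  Y(L3) = 0.000-0.01046j S between n3,n0
  Y(R4) = 0.04762+0.000j S between n2,n0
  Y(L4) = 0.000-0.07212j S between n2,n1
  Y(L5) = 0.000-0.1185j S between n0,n2
  I4: injects 0.00915 A into n3 (from n0)
  Y(R5) = 0.004975+0.000j S between n2,n0
  Y(R6) = 0.07812+0.000j S between n1,n0
  I5: injects 0.109 A into n2 (from n3)
Assemble and solve the 3×3 MNA system:
  V(n1)=0.01633+0.1431j  V(n2)=-0.5119-1.358j  V(n3)=-1.577-1.159j

3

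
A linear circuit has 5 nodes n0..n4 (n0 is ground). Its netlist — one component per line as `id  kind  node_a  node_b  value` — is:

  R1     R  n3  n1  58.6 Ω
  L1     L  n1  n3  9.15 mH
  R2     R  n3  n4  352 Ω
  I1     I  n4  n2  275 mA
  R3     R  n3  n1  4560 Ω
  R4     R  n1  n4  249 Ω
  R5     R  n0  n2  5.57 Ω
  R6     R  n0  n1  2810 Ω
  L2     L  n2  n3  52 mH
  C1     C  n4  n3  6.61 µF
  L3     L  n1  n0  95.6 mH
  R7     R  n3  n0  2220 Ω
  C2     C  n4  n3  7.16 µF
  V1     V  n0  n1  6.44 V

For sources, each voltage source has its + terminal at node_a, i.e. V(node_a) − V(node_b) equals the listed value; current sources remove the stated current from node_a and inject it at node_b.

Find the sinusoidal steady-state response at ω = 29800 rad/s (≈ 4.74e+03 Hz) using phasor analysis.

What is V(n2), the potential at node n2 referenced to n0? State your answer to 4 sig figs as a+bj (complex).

MNA unknowns: 4 node voltages V₁..V_4 plus 1 source current (V1)
R1: Y=0.01706+0.000j on G[3,1]
L1: Y=0.000-0.003667j on G[1,3]
R2: Y=0.002841+0.000j on G[3,4]
I1: z[4]−=0.275, z[2]+=0.275
R3: Y=0.0002193+0.000j on G[3,1]
R4: Y=0.004016+0.000j on G[1,4]
R5: Y=0.1795+0.000j on G[0,2]
R6: Y=0.0003559+0.000j on G[0,1]
L2: Y=0.000-0.0006453j on G[2,3]
C1: Y=0.000+0.1970j on G[4,3]
L3: Y=0.000-0.0003510j on G[1,0]
R7: Y=0.0004505+0.000j on G[3,0]
C2: Y=0.000+0.2134j on G[4,3]
V1: row V0−V1=6.44, i_V1 at 0,1
solve → V1=-6.440+0.000j, V2=1.522+0.07166j, V3=-18.41-2.712j, V4=-18.40-2.159j
aux → i_V1=0.2626+0.01390j

1.522+0.07166j V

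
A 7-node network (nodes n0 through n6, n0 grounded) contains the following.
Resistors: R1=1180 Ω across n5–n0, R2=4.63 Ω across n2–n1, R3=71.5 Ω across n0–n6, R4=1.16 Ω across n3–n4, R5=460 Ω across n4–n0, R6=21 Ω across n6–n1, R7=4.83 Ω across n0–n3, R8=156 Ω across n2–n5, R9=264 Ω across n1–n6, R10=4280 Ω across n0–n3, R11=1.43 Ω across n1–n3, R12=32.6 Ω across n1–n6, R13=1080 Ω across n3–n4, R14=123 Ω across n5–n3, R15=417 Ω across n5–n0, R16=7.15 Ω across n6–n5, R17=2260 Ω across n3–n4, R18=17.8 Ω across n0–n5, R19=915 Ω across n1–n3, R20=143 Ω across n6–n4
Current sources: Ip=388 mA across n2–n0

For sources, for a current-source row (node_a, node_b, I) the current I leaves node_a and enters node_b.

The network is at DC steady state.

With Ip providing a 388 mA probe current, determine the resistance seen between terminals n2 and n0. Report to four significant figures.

MNA unknowns: 6 node voltages V₁..V_6
R1: Y=0.0008475 on G[5,0]
R2: Y=0.2160 on G[2,1]
R3: Y=0.01399 on G[0,6]
R4: Y=0.8621 on G[3,4]
R5: Y=0.002174 on G[4,0]
R6: Y=0.04762 on G[6,1]
R7: Y=0.2070 on G[0,3]
R8: Y=0.006410 on G[2,5]
R9: Y=0.003788 on G[1,6]
R10: Y=0.0002336 on G[0,3]
R11: Y=0.6993 on G[1,3]
R12: Y=0.03067 on G[1,6]
R13: Y=0.0009259 on G[3,4]
R14: Y=0.008130 on G[5,3]
R15: Y=0.002398 on G[5,0]
R16: Y=0.1399 on G[6,5]
R17: Y=0.0004425 on G[3,4]
R18: Y=0.05618 on G[0,5]
R19: Y=0.001093 on G[1,3]
R20: Y=0.006993 on G[6,4]
Ip: z[2]−=0.388, z[0]+=0.388
solve → V1=-1.936, V2=-3.654, V3=-1.485, V4=-1.479, V5=-0.9974, V6=-1.271

R_eq = 9.417 Ω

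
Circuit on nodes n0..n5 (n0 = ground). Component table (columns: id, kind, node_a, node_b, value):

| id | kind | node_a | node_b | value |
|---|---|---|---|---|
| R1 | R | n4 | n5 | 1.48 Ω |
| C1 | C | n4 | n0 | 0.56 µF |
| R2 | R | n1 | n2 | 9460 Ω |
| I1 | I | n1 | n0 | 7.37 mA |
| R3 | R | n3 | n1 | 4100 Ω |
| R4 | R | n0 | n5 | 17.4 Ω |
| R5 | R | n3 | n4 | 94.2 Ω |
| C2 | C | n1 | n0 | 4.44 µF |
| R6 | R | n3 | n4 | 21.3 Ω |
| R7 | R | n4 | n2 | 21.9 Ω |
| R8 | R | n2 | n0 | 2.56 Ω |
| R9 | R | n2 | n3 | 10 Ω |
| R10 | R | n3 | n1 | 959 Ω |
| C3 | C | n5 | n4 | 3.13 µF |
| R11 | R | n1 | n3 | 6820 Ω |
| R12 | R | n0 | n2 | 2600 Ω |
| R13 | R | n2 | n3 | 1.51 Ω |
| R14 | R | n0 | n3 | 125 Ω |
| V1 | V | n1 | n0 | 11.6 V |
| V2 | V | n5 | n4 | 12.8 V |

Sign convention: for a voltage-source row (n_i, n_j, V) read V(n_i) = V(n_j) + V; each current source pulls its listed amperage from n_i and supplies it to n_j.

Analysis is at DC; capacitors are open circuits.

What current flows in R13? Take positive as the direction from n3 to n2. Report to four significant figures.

Element admittances at DC:
  Y(R1) = 0.6757 S between n4,n5
  Y(C1) = 0.000 S between n4,n0
  Y(R2) = 0.0001057 S between n1,n2
  I1: injects 0.00737 A into n0 (from n1)
  Y(R3) = 0.0002439 S between n3,n1
  Y(R4) = 0.05747 S between n0,n5
  Y(R5) = 0.01062 S between n3,n4
  Y(C2) = 0.000 S between n1,n0
  Y(R6) = 0.04695 S between n3,n4
  Y(R7) = 0.04566 S between n4,n2
  Y(R8) = 0.3906 S between n2,n0
  Y(R9) = 0.1000 S between n2,n3
  Y(R10) = 0.001043 S between n3,n1
  Y(C3) = 0.000 S between n5,n4
  Y(R11) = 0.0001466 S between n1,n3
  Y(R12) = 0.0003846 S between n0,n2
  Y(R13) = 0.6623 S between n2,n3
  Y(R14) = 0.008000 S between n0,n3
  V1: constraint V(n1)−V(n0) = 11.6
  V2: constraint V(n5)−V(n4) = 12.8
Assemble and solve the 7×7 MNA system:
  V(n1)=11.60  V(n2)=-1.021  V(n3)=-1.288  V(n4)=-5.329  V(n5)=7.471
  i(V1)=-0.02718  i(V2)=-9.078

-0.1771 A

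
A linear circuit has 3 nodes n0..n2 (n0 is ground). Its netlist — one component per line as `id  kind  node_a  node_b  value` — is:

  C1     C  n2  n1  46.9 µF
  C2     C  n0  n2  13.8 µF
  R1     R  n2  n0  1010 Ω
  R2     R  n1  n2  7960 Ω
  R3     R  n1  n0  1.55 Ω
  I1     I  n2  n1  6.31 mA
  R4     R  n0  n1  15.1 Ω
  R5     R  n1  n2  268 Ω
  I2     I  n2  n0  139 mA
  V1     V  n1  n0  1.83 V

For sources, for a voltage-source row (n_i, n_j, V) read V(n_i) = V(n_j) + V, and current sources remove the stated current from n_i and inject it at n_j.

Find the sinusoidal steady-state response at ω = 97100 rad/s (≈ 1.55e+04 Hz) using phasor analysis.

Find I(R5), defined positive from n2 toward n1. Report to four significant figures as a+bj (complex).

-0.001552+9.186e-05j A

Element admittances at ω=97100 rad/s:
  Y(C1) = 0.000+4.554j S between n2,n1
  Y(C2) = 0.000+1.340j S between n0,n2
  Y(R1) = 0.0009901+0.000j S between n2,n0
  Y(R2) = 0.0001256+0.000j S between n1,n2
  Y(R3) = 0.6452+0.000j S between n1,n0
  I1: injects 0.00631 A into n1 (from n2)
  Y(R4) = 0.06623+0.000j S between n0,n1
  Y(R5) = 0.003731+0.000j S between n1,n2
  I2: injects 0.139 A into n0 (from n2)
  V1: constraint V(n1)−V(n0) = 1.83
Assemble and solve the 3×3 MNA system:
  V(n1)=1.830+0.000j  V(n2)=1.414+0.02462j
  i(V1)=-1.409-1.895j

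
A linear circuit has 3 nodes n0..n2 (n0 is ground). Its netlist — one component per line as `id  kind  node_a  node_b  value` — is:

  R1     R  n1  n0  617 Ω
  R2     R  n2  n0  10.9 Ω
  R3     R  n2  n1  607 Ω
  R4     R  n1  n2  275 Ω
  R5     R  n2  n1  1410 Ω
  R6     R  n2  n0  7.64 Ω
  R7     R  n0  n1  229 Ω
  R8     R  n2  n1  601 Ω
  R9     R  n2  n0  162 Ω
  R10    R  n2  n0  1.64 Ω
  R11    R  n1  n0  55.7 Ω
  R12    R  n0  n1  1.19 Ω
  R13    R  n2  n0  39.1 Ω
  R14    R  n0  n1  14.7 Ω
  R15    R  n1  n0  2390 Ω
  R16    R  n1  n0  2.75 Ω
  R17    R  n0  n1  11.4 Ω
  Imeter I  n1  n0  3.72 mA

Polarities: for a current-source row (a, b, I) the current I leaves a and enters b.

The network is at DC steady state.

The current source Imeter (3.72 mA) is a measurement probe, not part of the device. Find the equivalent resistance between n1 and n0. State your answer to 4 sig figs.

R_eq = 0.7186 Ω

MNA unknowns: 2 node voltages V₁..V_2
R1: Y=0.001621 on G[1,0]
R2: Y=0.09174 on G[2,0]
R3: Y=0.001647 on G[2,1]
R4: Y=0.003636 on G[1,2]
R5: Y=0.0007092 on G[2,1]
R6: Y=0.1309 on G[2,0]
R7: Y=0.004367 on G[0,1]
R8: Y=0.001664 on G[2,1]
R9: Y=0.006173 on G[2,0]
R10: Y=0.6098 on G[2,0]
R11: Y=0.01795 on G[1,0]
R12: Y=0.8403 on G[0,1]
R13: Y=0.02558 on G[2,0]
R14: Y=0.06803 on G[0,1]
R15: Y=0.0004184 on G[1,0]
R16: Y=0.3636 on G[1,0]
R17: Y=0.08772 on G[0,1]
Imeter: z[1]−=0.00372, z[0]+=0.00372
solve → V1=-0.002673, V2=-2.348e-05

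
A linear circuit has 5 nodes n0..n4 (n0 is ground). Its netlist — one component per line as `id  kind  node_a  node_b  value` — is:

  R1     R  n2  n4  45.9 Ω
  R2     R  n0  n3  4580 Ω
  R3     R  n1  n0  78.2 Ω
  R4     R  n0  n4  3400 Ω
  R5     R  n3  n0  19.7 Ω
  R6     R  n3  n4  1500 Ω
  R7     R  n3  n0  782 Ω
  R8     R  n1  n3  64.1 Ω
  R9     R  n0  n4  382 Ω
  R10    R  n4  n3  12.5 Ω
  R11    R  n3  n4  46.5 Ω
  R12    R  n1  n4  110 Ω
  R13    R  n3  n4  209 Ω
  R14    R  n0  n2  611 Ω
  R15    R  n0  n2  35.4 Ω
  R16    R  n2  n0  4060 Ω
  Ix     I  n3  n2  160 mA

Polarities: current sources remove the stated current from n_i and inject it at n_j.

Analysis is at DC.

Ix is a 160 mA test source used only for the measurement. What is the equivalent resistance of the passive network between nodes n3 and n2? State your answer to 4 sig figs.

R_eq = 26.21 Ω

Apply KCL at each of the 4 non-ground nodes and solve the resulting linear system.
Node n1: branches {R3, R8, R12} → V_1 = -0.7439
Node n2: branches {R1, R14, R15, R16, Ix} → V_2 = 2.799
Node n3: branches {R2, R5, R6, R7, R8, R10, R11, R13, Ix} → V_3 = -1.394
Node n4: branches {R1, R4, R6, R9, R10, R11, R12, R13} → V_4 = -0.6743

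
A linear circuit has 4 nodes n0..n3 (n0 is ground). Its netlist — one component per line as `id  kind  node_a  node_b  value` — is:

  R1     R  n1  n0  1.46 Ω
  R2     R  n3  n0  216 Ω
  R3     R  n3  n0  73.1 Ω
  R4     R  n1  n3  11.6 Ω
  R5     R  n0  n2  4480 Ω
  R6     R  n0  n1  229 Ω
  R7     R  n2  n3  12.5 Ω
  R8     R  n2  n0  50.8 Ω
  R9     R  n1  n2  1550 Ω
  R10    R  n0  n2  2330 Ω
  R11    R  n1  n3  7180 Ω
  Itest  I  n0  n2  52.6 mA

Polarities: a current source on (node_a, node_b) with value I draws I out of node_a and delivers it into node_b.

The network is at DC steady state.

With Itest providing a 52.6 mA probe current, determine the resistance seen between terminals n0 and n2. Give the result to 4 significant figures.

MNA unknowns: 3 node voltages V₁..V_3
R1: Y=0.6849 on G[1,0]
R2: Y=0.004630 on G[3,0]
R3: Y=0.01368 on G[3,0]
R4: Y=0.08621 on G[1,3]
R5: Y=0.0002232 on G[0,2]
R6: Y=0.004367 on G[0,1]
R7: Y=0.08000 on G[2,3]
R8: Y=0.01969 on G[2,0]
R9: Y=0.0006452 on G[1,2]
R10: Y=0.0004292 on G[0,2]
R11: Y=0.0001393 on G[1,3]
Itest: z[0]−=0.0526, z[2]+=0.0526
solve → V1=0.04226, V2=0.8173, V3=0.3739

R_eq = 15.54 Ω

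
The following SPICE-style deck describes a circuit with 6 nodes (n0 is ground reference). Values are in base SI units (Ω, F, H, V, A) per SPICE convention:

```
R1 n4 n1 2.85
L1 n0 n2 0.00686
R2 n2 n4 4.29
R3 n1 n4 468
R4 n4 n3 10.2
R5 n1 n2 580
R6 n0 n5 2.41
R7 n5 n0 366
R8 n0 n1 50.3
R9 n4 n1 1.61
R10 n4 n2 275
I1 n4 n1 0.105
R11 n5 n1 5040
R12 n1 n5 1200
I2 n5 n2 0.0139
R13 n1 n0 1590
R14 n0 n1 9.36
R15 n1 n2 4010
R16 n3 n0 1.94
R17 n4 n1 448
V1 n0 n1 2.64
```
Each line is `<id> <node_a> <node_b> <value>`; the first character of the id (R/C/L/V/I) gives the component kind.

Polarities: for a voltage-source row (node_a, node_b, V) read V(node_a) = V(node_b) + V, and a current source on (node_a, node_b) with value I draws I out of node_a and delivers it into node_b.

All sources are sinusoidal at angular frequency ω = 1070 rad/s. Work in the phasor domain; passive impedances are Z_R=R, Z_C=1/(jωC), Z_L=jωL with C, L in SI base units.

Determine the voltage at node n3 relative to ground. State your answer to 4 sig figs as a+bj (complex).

Element admittances at ω=1070 rad/s:
  Y(R1) = 0.3509+0.000j S between n4,n1
  Y(L1) = 0.000-0.1362j S between n0,n2
  Y(R2) = 0.2331+0.000j S between n2,n4
  Y(R3) = 0.002137+0.000j S between n1,n4
  Y(R4) = 0.09804+0.000j S between n4,n3
  Y(R5) = 0.001724+0.000j S between n1,n2
  Y(R6) = 0.4149+0.000j S between n0,n5
  Y(R7) = 0.002732+0.000j S between n5,n0
  Y(R8) = 0.01988+0.000j S between n0,n1
  Y(R9) = 0.6211+0.000j S between n4,n1
  Y(R10) = 0.003636+0.000j S between n4,n2
  I1: injects 0.105 A into n1 (from n4)
  Y(R11) = 0.0001984+0.000j S between n5,n1
  Y(R12) = 0.0008333+0.000j S between n1,n5
  I2: injects 0.0139 A into n2 (from n5)
  Y(R13) = 0.0006289+0.000j S between n1,n0
  Y(R14) = 0.1068+0.000j S between n0,n1
  Y(R15) = 0.0002494+0.000j S between n1,n2
  Y(R16) = 0.5155+0.000j S between n3,n0
  Y(R17) = 0.002232+0.000j S between n4,n1
  V1: constraint V(n0)−V(n1) = 2.64
Assemble and solve the 6×6 MNA system:
  V(n1)=-2.640+0.000j  V(n2)=-1.658-1.156j  V(n3)=-0.3793-0.03375j  V(n4)=-2.374-0.2112j  V(n5)=-0.03970+0.000j
  i(V1)=-0.7058+0.2085j

-0.3793-0.03375j V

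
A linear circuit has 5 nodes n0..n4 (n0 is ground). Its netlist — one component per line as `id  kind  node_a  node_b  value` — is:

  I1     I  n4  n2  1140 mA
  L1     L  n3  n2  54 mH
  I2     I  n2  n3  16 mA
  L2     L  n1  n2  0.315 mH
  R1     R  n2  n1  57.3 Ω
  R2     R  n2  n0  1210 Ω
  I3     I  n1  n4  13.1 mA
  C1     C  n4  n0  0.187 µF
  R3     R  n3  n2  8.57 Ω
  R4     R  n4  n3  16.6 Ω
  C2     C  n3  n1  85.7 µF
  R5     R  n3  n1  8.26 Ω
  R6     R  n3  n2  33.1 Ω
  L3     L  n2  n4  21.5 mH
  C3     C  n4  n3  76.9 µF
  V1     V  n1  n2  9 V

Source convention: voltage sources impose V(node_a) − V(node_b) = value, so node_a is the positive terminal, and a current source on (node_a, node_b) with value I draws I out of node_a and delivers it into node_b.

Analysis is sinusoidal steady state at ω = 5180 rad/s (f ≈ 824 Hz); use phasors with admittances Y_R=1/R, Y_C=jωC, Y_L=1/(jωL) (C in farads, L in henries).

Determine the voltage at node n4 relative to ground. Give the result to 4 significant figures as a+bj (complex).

MNA unknowns: 4 node voltages V₁..V_4 plus 1 source current (V1)
I1: z[4]−=1.14, z[2]+=1.14
L1: Y=0.000-0.003575j on G[3,2]
I2: z[2]−=0.016, z[3]+=0.016
L2: Y=0.000-0.6129j on G[1,2]
R1: Y=0.01745+0.000j on G[2,1]
R2: Y=0.0008264+0.000j on G[2,0]
I3: z[1]−=0.0131, z[4]+=0.0131
C1: Y=0.000+0.0009687j on G[4,0]
R3: Y=0.1167+0.000j on G[3,2]
R4: Y=0.06024+0.000j on G[4,3]
C2: Y=0.000+0.4439j on G[3,1]
R5: Y=0.1211+0.000j on G[3,1]
R6: Y=0.03021+0.000j on G[3,2]
L3: Y=0.000-0.008979j on G[2,4]
C3: Y=0.000+0.3983j on G[4,3]
V1: row V1−V2=9, i_V1 at 1,2
solve → V1=8.891-7.257j, V2=-0.1086-7.257j, V3=6.510-3.035j, V4=6.192-0.09263j
aux → i_V1=-2.333+4.970j

6.192-0.09263j V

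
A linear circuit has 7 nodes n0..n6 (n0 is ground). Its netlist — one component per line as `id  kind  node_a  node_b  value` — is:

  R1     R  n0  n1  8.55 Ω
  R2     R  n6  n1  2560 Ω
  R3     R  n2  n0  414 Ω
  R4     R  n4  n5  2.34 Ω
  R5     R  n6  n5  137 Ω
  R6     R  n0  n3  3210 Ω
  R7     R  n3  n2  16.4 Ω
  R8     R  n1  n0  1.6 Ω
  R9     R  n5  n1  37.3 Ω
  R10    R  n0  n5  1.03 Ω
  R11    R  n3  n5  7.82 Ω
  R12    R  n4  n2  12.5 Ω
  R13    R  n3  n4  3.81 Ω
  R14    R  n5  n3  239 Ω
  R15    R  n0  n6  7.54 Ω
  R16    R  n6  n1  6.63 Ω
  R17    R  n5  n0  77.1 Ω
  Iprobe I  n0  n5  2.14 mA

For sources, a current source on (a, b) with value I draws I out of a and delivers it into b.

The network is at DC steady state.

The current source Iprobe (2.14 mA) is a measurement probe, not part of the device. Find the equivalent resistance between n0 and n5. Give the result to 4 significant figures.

Element admittances at DC:
  Y(R1) = 0.1170 S between n0,n1
  Y(R2) = 0.0003906 S between n6,n1
  Y(R3) = 0.002415 S between n2,n0
  Y(R4) = 0.4274 S between n4,n5
  Y(R5) = 0.007299 S between n6,n5
  Y(R6) = 0.0003115 S between n0,n3
  Y(R7) = 0.06098 S between n3,n2
  Y(R8) = 0.6250 S between n1,n0
  Y(R9) = 0.02681 S between n5,n1
  Y(R10) = 0.9709 S between n0,n5
  Y(R11) = 0.1279 S between n3,n5
  Y(R12) = 0.08000 S between n4,n2
  Y(R13) = 0.2625 S between n3,n4
  Y(R14) = 0.004184 S between n5,n3
  Y(R15) = 0.1326 S between n0,n6
  Y(R16) = 0.1508 S between n6,n1
  Y(R17) = 0.01297 S between n5,n0
  Iprobe: injects 0.00214 A into n5 (from n0)
Assemble and solve the 6×6 MNA system:
  V(n1)=7.635e-05  V(n2)=0.002053  V(n3)=0.002087  V(n4)=0.002090  V(n5)=0.002099  V(n6)=9.229e-05

R_eq = 0.9810 Ω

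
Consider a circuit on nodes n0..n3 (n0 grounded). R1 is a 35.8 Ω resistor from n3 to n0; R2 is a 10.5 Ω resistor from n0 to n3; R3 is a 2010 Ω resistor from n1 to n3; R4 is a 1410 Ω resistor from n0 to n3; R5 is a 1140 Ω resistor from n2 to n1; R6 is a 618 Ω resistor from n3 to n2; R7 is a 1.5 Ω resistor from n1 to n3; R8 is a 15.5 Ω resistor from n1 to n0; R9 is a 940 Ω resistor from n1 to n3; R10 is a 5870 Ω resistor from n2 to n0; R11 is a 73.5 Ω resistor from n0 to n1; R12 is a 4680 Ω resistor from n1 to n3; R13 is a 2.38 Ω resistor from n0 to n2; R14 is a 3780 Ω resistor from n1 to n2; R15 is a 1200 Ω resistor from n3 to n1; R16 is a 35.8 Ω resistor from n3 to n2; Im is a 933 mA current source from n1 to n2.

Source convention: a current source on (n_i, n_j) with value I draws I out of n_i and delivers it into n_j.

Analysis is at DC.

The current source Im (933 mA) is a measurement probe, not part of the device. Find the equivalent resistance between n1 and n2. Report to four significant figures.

R_eq = 6.620 Ω

MNA unknowns: 3 node voltages V₁..V_3
R1: Y=0.02793 on G[3,0]
R2: Y=0.09524 on G[0,3]
R3: Y=0.0004975 on G[1,3]
R4: Y=0.0007092 on G[0,3]
R5: Y=0.0008772 on G[2,1]
R6: Y=0.001618 on G[3,2]
R7: Y=0.6667 on G[1,3]
R8: Y=0.06452 on G[1,0]
R9: Y=0.001064 on G[1,3]
R10: Y=0.0001704 on G[2,0]
R11: Y=0.01361 on G[0,1]
R12: Y=0.0002137 on G[1,3]
R13: Y=0.4202 on G[0,2]
R14: Y=0.0002646 on G[1,2]
R15: Y=0.0008333 on G[3,1]
R16: Y=0.02793 on G[3,2]
Im: z[1]−=0.933, z[2]+=0.933
solve → V1=-4.346, V2=1.830, V3=-3.470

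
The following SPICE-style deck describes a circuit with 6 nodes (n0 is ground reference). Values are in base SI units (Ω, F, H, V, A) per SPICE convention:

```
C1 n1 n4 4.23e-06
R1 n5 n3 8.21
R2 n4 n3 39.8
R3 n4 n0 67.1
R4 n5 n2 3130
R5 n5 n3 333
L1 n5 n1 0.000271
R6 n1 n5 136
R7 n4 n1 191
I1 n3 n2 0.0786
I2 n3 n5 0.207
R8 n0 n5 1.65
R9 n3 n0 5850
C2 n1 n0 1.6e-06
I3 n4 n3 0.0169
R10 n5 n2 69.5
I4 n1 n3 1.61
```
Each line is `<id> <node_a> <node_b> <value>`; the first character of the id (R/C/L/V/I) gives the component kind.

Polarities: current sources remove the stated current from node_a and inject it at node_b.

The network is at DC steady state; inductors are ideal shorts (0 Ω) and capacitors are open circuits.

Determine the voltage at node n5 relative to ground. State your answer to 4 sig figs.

-0.1251 V

Element admittances at DC:
  Y(C1) = 0.000 S between n1,n4
  Y(R1) = 0.1218 S between n5,n3
  Y(R2) = 0.02513 S between n4,n3
  Y(R3) = 0.01490 S between n4,n0
  Y(R4) = 0.0003195 S between n5,n2
  Y(R5) = 0.003003 S between n5,n3
  L1: short n5↔n1 (DC inductor)
  Y(R6) = 0.007353 S between n1,n5
  Y(R7) = 0.005236 S between n4,n1
  I1: injects 0.0786 A into n2 (from n3)
  I2: injects 0.207 A into n5 (from n3)
  Y(R8) = 0.6061 S between n0,n5
  Y(R9) = 0.0001709 S between n3,n0
  Y(C2) = 0.000 S between n1,n0
  I3: injects 0.0169 A into n3 (from n4)
  Y(R10) = 0.01439 S between n5,n2
  I4: injects 1.61 A into n3 (from n1)
Assemble and solve the 6×6 MNA system:
  V(n1)=-0.1251  V(n2)=5.219  V(n3)=9.665  V(n4)=4.977  V(n5)=-0.1251
  i(L1)=1.583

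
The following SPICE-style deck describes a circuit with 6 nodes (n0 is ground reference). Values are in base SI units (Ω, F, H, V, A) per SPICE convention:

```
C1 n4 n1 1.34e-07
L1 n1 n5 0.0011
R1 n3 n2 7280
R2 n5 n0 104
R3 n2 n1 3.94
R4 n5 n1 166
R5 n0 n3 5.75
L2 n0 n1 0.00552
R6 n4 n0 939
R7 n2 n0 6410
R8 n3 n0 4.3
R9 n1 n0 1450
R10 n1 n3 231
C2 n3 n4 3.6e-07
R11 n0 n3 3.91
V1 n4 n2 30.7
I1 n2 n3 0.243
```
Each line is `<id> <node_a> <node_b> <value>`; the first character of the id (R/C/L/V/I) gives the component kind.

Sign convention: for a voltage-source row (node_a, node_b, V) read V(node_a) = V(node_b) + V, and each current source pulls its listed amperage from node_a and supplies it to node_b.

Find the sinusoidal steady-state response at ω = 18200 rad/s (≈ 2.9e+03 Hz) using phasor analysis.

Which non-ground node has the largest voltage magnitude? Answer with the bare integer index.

MNA unknowns: 5 node voltages V₁..V_5 plus 1 source current (V1)
C1: Y=0.000+0.002439j on G[4,1]
L1: Y=0.000-0.04995j on G[1,5]
R1: Y=0.0001374+0.000j on G[3,2]
R2: Y=0.009615+0.000j on G[5,0]
R3: Y=0.2538+0.000j on G[2,1]
R4: Y=0.006024+0.000j on G[5,1]
R5: Y=0.1739+0.000j on G[0,3]
L2: Y=0.000-0.009954j on G[0,1]
R6: Y=0.001065+0.000j on G[4,0]
R7: Y=0.0001560+0.000j on G[2,0]
R8: Y=0.2326+0.000j on G[3,0]
R9: Y=0.0006897+0.000j on G[1,0]
R10: Y=0.004329+0.000j on G[1,3]
C2: Y=0.000+0.006552j on G[3,4]
R11: Y=0.2558+0.000j on G[0,3]
V1: row V4−V2=30.7, i_V1 at 4,2
I1: z[2]−=0.243, z[3]+=0.243
solve → V1=-12.51-16.25j, V2=-13.96-16.86j, V3=0.4466+0.05115j, V4=16.74-16.86j, V5=-14.67-13.16j
aux → i_V1=-0.1301-0.1601j

4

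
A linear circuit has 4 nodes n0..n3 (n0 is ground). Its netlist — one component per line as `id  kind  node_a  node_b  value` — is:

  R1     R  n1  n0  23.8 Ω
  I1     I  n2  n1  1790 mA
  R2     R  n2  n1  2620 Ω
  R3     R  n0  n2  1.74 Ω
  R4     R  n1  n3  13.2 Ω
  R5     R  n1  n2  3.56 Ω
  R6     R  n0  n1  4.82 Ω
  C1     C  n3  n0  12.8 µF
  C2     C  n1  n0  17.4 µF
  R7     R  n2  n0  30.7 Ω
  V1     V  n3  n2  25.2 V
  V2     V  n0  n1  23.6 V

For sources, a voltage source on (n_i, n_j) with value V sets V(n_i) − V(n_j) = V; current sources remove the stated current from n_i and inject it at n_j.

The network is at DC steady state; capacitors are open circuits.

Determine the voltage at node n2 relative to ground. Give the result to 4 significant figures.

MNA unknowns: 3 node voltages V₁..V_3 plus 2 source currents (V1, V2)
R1: Y=0.04202 on G[1,0]
I1: z[2]−=1.79, z[1]+=1.79
R2: Y=0.0003817 on G[2,1]
R3: Y=0.5747 on G[0,2]
R4: Y=0.07576 on G[1,3]
R5: Y=0.2809 on G[1,2]
R6: Y=0.2075 on G[0,1]
C1: Y=0.000 on G[3,0]
C2: Y=0.000 on G[1,0]
R7: Y=0.03257 on G[2,0]
V1: row V3−V2=25.2, i_V1 at 3,2
V2: row V0−V1=23.6, i_V2 at 0,1
solve → V1=-23.60, V2=-12.57, V3=12.63
aux → i_V1=-2.744, i_V2=-13.52

-12.57 V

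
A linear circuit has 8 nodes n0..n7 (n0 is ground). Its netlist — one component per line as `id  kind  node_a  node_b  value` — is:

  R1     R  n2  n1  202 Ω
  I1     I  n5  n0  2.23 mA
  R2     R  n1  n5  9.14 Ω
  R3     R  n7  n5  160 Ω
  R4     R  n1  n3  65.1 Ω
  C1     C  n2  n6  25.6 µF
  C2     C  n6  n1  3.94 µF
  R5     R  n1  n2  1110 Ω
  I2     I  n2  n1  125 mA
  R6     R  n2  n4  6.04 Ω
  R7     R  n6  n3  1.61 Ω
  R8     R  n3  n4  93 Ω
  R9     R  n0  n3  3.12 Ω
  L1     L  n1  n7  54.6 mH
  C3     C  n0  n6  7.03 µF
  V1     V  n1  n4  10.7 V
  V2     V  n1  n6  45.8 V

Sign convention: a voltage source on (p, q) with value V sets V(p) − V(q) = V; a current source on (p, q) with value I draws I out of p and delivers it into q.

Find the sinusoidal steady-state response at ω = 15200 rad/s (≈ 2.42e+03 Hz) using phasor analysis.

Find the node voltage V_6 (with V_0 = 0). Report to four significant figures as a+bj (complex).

Apply KCL at each of the 7 non-ground nodes and solve the resulting linear system.
Node n1: branches {R1, R2, R4, C2, R5, I2, L1, V1, V2} → V_1 = 44.45+0.6710j
Node n2: branches {R1, C1, R5, I2, R6} → V_2 = 4.299-12.14j
Node n3: branches {R4, R7, R8, R9} → V_3 = 0.2167+0.4488j
Node n4: branches {R6, R8, V1} → V_4 = 33.75+0.6710j
Node n5: branches {I1, R2, R3} → V_5 = 44.43+0.6708j
Node n6: branches {C1, C2, R7, C3, V2} → V_6 = -1.346+0.6710j
Node n7: branches {R3, L1} → V_7 = 44.43+0.6670j
Source currents: i(V1)=5.237+2.124j, i(V2)=-6.029-4.945j

-1.346+0.6710j V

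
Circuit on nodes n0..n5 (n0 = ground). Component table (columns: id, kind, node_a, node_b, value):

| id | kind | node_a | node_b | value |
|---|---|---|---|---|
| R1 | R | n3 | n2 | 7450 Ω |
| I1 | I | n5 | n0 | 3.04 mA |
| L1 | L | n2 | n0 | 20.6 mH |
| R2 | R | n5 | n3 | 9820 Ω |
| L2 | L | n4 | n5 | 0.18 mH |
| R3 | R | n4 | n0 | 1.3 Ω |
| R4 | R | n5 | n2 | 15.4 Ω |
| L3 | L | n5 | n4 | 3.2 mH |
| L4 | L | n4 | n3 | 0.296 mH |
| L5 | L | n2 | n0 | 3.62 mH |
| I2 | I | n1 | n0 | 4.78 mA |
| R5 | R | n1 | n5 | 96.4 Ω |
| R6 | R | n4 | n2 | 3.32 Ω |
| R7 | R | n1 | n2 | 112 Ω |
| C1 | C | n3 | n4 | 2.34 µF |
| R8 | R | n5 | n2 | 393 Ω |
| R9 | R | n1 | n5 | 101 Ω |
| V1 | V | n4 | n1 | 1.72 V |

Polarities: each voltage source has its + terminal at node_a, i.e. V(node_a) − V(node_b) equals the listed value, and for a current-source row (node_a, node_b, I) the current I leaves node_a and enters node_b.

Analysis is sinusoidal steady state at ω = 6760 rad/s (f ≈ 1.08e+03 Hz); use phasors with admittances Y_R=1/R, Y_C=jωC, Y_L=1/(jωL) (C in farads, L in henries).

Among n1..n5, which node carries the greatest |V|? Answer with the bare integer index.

Element admittances at ω=6760 rad/s:
  Y(R1) = 0.0001342+0.000j S between n3,n2
  I1: injects 0.00304 A into n0 (from n5)
  Y(L1) = 0.000-0.007181j S between n2,n0
  Y(R2) = 0.0001018+0.000j S between n5,n3
  Y(L2) = 0.000-0.8218j S between n4,n5
  Y(R3) = 0.7692+0.000j S between n4,n0
  Y(R4) = 0.06494+0.000j S between n5,n2
  Y(L3) = 0.000-0.04623j S between n5,n4
  Y(L4) = 0.000-0.4998j S between n4,n3
  Y(L5) = 0.000-0.04086j S between n2,n0
  I2: injects 0.00478 A into n0 (from n1)
  Y(R5) = 0.01037+0.000j S between n1,n5
  Y(R6) = 0.3012+0.000j S between n4,n2
  Y(R7) = 0.008929+0.000j S between n1,n2
  Y(C1) = 0.000+0.01582j S between n3,n4
  Y(R8) = 0.002545+0.000j S between n5,n2
  Y(R9) = 0.009901+0.000j S between n1,n5
  V1: constraint V(n4)−V(n1) = 1.72
Assemble and solve the 6×6 MNA system:
  V(n1)=-1.729-0.003008j  V(n2)=-0.04816-0.01741j  V(n3)=-0.009065-0.003019j  V(n4)=-0.009078-0.003008j  V(n5)=-0.01265-0.04936j
  i(V1)=-0.04503+0.001068j

1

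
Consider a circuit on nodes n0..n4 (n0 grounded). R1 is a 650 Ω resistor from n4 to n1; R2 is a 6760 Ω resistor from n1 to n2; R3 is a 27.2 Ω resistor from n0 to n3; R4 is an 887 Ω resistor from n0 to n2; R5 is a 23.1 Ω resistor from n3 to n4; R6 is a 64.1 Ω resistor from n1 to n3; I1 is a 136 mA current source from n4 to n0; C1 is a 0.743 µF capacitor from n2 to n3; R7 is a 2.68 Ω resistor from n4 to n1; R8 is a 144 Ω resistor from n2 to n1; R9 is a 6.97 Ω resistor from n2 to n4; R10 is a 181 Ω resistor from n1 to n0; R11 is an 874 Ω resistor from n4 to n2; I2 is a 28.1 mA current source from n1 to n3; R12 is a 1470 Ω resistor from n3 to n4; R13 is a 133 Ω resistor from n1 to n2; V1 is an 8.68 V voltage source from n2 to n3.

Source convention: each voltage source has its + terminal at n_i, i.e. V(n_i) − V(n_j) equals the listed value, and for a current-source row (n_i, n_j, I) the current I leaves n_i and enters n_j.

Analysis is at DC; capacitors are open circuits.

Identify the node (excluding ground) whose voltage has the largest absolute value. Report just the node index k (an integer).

Element admittances at DC:
  Y(R1) = 0.001538 S between n4,n1
  Y(R2) = 0.0001479 S between n1,n2
  Y(R3) = 0.03676 S between n0,n3
  Y(R4) = 0.001127 S between n0,n2
  Y(R5) = 0.04329 S between n3,n4
  Y(R6) = 0.01560 S between n1,n3
  I1: injects 0.136 A into n0 (from n4)
  Y(C1) = 0.000 S between n2,n3
  Y(R7) = 0.3731 S between n4,n1
  Y(R8) = 0.006944 S between n2,n1
  Y(R9) = 0.1435 S between n2,n4
  Y(R10) = 0.005525 S between n1,n0
  Y(R11) = 0.001144 S between n4,n2
  I2: injects 0.0281 A into n3 (from n1)
  Y(R12) = 0.0006803 S between n3,n4
  Y(R13) = 0.007519 S between n1,n2
  V1: constraint V(n2)−V(n3) = 8.68
Assemble and solve the 5×5 MNA system:
  V(n1)=1.329  V(n2)=4.639  V(n3)=-4.041  V(n4)=1.518
  i(V1)=-0.5049

2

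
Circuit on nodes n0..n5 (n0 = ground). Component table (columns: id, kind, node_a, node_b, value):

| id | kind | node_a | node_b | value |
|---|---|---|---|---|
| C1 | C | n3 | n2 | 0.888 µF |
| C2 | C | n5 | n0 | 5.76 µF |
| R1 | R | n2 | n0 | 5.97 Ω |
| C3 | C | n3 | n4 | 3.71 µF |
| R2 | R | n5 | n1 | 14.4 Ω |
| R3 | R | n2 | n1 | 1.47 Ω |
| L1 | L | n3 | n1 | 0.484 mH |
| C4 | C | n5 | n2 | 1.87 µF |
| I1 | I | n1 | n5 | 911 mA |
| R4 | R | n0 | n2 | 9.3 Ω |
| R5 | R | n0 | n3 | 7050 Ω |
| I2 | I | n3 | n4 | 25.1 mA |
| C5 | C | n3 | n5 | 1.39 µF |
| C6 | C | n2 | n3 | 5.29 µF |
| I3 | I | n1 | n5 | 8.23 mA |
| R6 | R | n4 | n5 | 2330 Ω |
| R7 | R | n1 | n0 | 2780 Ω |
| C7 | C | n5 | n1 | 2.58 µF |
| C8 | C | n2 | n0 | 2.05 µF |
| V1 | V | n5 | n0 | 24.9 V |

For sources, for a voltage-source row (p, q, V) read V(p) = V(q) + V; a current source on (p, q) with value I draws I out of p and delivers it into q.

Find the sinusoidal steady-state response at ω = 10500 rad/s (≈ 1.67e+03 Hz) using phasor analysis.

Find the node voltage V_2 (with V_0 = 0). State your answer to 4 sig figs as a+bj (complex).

3.103+3.419j V

MNA unknowns: 5 node voltages V₁..V_5 plus 1 source current (V1)
C1: Y=0.000+0.009324j on G[3,2]
C2: Y=0.000+0.06048j on G[5,0]
R1: Y=0.1675+0.000j on G[2,0]
C3: Y=0.000+0.03896j on G[3,4]
R2: Y=0.06944+0.000j on G[5,1]
R3: Y=0.6803+0.000j on G[2,1]
L1: Y=0.000-0.1968j on G[3,1]
C4: Y=0.000+0.01963j on G[5,2]
I1: z[1]−=0.911, z[5]+=0.911
R4: Y=0.1075+0.000j on G[0,2]
R5: Y=0.0001418+0.000j on G[0,3]
I2: z[3]−=0.0251, z[4]+=0.0251
C5: Y=0.000+0.01460j on G[3,5]
C6: Y=0.000+0.05555j on G[2,3]
I3: z[1]−=0.00823, z[5]+=0.00823
R6: Y=0.0004292+0.000j on G[4,5]
R7: Y=0.0003597+0.000j on G[1,0]
C7: Y=0.000+0.02709j on G[5,1]
C8: Y=0.000+0.02152j on G[2,0]
V1: row V5−V0=24.9, i_V1 at 5,0
solve → V1=4.344+4.328j, V2=3.103+3.419j, V3=2.496+5.448j, V4=2.446+4.556j, V5=24.90+0.000j
aux → i_V1=-0.7818-2.515j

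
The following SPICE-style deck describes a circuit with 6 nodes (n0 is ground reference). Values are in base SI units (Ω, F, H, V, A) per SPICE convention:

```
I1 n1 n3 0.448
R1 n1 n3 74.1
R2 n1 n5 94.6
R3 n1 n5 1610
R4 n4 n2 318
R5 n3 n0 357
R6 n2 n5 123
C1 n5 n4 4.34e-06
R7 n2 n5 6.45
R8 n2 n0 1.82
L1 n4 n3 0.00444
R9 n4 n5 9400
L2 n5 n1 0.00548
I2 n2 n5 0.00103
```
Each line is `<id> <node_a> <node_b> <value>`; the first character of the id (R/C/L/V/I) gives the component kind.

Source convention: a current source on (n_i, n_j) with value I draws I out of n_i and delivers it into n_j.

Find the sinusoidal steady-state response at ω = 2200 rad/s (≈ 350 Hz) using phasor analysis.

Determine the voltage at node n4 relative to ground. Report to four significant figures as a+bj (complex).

17.98-12.23j V

Element admittances at ω=2200 rad/s:
  I1: injects 0.448 A into n3 (from n1)
  Y(R1) = 0.01350+0.000j S between n1,n3
  Y(R2) = 0.01057+0.000j S between n1,n5
  Y(R3) = 0.0006211+0.000j S between n1,n5
  Y(R4) = 0.003145+0.000j S between n4,n2
  Y(R5) = 0.002801+0.000j S between n3,n0
  Y(R6) = 0.008130+0.000j S between n2,n5
  Y(C1) = 0.000+0.009548j S between n5,n4
  Y(R7) = 0.1550+0.000j S between n2,n5
  Y(R8) = 0.5495+0.000j S between n2,n0
  Y(L1) = 0.000-0.1024j S between n4,n3
  Y(R9) = 0.0001064+0.000j S between n4,n5
  Y(L2) = 0.000-0.08295j S between n5,n1
  I2: injects 0.00103 A into n5 (from n2)
Assemble and solve the 5×5 MNA system:
  V(n1)=0.2180-2.388j  V(n2)=-0.08474+0.05339j  V(n3)=16.62-10.47j  V(n4)=17.98-12.23j  V(n5)=-0.7119+0.4699j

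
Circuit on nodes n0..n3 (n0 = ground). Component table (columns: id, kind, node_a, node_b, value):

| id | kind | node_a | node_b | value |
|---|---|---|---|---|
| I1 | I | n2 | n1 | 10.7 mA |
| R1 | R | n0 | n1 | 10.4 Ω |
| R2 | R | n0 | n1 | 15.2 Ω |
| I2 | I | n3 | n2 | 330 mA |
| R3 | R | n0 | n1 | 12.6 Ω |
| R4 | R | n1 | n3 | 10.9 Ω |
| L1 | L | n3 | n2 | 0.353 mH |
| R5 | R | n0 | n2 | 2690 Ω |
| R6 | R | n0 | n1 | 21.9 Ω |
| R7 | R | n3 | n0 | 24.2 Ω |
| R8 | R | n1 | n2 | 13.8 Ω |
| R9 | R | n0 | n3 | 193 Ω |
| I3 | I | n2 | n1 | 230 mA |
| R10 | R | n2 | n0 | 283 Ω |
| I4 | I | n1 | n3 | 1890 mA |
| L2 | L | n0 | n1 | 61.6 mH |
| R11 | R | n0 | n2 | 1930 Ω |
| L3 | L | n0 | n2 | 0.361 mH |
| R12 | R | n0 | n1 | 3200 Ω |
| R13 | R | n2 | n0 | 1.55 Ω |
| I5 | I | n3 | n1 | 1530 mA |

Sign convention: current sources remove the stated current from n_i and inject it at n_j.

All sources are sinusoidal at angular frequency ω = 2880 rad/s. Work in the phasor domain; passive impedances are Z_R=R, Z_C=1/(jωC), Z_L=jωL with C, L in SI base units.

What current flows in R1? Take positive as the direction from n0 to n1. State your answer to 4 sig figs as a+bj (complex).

0.02396-0.001328j A

Element admittances at ω=2880 rad/s:
  I1: injects 0.0107 A into n1 (from n2)
  Y(R1) = 0.09615+0.000j S between n0,n1
  Y(R2) = 0.06579+0.000j S between n0,n1
  I2: injects 0.33 A into n2 (from n3)
  Y(R3) = 0.07937+0.000j S between n0,n1
  Y(R4) = 0.09174+0.000j S between n1,n3
  Y(L1) = 0.000-0.9836j S between n3,n2
  Y(R5) = 0.0003717+0.000j S between n0,n2
  Y(R6) = 0.04566+0.000j S between n0,n1
  Y(R7) = 0.04132+0.000j S between n3,n0
  Y(R8) = 0.07246+0.000j S between n1,n2
  Y(R9) = 0.005181+0.000j S between n0,n3
  I3: injects 0.23 A into n1 (from n2)
  Y(R10) = 0.003534+0.000j S between n2,n0
  I4: injects 1.89 A into n3 (from n1)
  Y(L2) = 0.000-0.005637j S between n0,n1
  Y(R11) = 0.0005181+0.000j S between n0,n2
  Y(L3) = 0.000-0.9618j S between n0,n2
  Y(R12) = 0.0003125+0.000j S between n0,n1
  Y(R13) = 0.6452+0.000j S between n2,n0
  I5: injects 1.53 A into n1 (from n3)
Assemble and solve the 3×3 MNA system:
  V(n1)=-0.2492+0.01381j  V(n2)=0.03889+0.04595j  V(n3)=0.04420+0.04699j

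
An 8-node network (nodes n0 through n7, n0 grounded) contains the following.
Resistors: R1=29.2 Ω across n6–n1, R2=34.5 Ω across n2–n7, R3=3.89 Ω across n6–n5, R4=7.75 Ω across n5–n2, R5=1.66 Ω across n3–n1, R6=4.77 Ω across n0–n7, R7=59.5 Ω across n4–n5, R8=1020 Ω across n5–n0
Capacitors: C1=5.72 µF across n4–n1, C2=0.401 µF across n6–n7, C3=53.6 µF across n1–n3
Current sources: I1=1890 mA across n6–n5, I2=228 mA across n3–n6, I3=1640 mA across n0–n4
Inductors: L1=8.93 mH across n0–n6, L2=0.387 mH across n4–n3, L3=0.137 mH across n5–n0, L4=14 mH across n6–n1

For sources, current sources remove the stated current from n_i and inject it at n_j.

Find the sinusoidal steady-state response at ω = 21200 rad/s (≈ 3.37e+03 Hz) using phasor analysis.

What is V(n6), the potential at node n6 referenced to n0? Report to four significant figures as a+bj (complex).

-4.452+3.395j V

Apply KCL at each of the 7 non-ground nodes and solve the resulting linear system.
Node n1: branches {R1, C1, C3, R5, L4} → V_1 = 9.243-5.913j
Node n2: branches {R2, R4} → V_2 = 0.2125+3.947j
Node n3: branches {I2, C3, R5, L2} → V_3 = 6.499-11.21j
Node n4: branches {C1, L2, R7, I3} → V_4 = 58.25+26.47j
Node n5: branches {I1, R3, R4, L3, R7, R8} → V_5 = 0.2790+4.761j
Node n6: branches {R1, I1, R3, I2, C2, L1, L4} → V_6 = -4.452+3.395j
Node n7: branches {R2, C2, R6} → V_7 = -0.08359+0.3238j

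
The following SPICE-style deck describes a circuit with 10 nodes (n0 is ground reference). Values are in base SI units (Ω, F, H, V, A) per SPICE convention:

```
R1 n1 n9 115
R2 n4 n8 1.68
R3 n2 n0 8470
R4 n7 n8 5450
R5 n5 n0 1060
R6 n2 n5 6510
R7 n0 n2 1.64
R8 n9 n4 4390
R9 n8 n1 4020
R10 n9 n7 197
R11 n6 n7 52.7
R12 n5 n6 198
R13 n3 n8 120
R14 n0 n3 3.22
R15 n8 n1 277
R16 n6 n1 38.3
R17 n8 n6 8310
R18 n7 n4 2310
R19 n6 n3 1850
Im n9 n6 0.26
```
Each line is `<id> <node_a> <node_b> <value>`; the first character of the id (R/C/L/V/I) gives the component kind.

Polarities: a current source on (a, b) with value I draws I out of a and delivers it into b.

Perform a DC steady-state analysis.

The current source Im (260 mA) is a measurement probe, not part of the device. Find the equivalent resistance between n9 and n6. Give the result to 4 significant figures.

Element admittances at DC:
  Y(R1) = 0.008696 S between n1,n9
  Y(R2) = 0.5952 S between n4,n8
  Y(R3) = 0.0001181 S between n2,n0
  Y(R4) = 0.0001835 S between n7,n8
  Y(R5) = 0.0009434 S between n5,n0
  Y(R6) = 0.0001536 S between n2,n5
  Y(R7) = 0.6098 S between n0,n2
  Y(R8) = 0.0002278 S between n9,n4
  Y(R9) = 0.0002488 S between n8,n1
  Y(R10) = 0.005076 S between n9,n7
  Y(R11) = 0.01898 S between n6,n7
  Y(R12) = 0.005051 S between n5,n6
  Y(R13) = 0.008333 S between n3,n8
  Y(R14) = 0.3106 S between n0,n3
  Y(R15) = 0.003610 S between n8,n1
  Y(R16) = 0.02611 S between n6,n1
  Y(R17) = 0.0001203 S between n8,n6
  Y(R18) = 0.0004329 S between n7,n4
  Y(R19) = 0.0005405 S between n6,n3
  Im: injects 0.26 A into n6 (from n9)
Assemble and solve the 9×9 MNA system:
  V(n1)=-1.515  V(n2)=0.0009217  V(n3)=-0.01293  V(n4)=-0.7917  V(n5)=3.660  V(n6)=4.455  V(n7)=-0.6600  V(n8)=-0.7846  V(n9)=-19.77

R_eq = 93.16 Ω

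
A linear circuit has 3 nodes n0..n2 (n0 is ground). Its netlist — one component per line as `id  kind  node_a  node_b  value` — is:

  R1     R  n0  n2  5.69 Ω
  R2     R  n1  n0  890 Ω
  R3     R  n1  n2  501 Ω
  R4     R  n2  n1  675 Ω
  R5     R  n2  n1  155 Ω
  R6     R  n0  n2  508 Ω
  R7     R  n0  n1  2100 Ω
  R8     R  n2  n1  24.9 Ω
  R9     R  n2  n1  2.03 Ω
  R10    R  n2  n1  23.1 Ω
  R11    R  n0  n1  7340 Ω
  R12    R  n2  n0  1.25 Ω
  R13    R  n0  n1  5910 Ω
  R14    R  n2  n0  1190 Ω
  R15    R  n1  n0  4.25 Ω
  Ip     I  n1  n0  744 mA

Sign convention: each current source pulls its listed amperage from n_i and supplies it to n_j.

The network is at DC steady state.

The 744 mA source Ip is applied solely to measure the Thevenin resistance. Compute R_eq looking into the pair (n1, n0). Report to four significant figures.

Element admittances at DC:
  Y(R1) = 0.1757 S between n0,n2
  Y(R2) = 0.001124 S between n1,n0
  Y(R3) = 0.001996 S between n1,n2
  Y(R4) = 0.001481 S between n2,n1
  Y(R5) = 0.006452 S between n2,n1
  Y(R6) = 0.001969 S between n0,n2
  Y(R7) = 0.0004762 S between n0,n1
  Y(R8) = 0.04016 S between n2,n1
  Y(R9) = 0.4926 S between n2,n1
  Y(R10) = 0.04329 S between n2,n1
  Y(R11) = 0.0001362 S between n0,n1
  Y(R12) = 0.8000 S between n2,n0
  Y(R13) = 0.0001692 S between n0,n1
  Y(R14) = 0.0008403 S between n2,n0
  Y(R15) = 0.2353 S between n1,n0
  Ip: injects 0.744 A into n0 (from n1)
Assemble and solve the 2×2 MNA system:
  V(n1)=-1.232  V(n2)=-0.4616

R_eq = 1.656 Ω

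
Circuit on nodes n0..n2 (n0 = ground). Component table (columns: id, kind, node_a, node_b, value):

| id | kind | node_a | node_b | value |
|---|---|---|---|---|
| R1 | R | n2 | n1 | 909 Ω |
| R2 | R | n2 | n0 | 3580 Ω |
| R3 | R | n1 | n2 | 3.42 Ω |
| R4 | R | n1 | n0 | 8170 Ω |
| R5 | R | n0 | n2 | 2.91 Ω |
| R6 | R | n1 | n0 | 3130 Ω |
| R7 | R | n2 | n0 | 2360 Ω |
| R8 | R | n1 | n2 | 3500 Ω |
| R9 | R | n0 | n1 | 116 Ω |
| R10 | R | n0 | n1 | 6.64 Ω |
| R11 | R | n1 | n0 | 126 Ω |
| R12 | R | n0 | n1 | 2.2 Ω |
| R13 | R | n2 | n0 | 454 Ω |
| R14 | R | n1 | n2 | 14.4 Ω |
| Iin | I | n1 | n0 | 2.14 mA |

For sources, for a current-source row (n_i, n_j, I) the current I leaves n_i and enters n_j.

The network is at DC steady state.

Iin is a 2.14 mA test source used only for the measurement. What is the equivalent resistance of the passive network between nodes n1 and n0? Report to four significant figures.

Apply KCL at each of the 2 non-ground nodes and solve the resulting linear system.
Node n1: branches {R1, R3, R4, R6, R8, R9, R10, R11, R12, R14, Iin} → V_1 = -0.002677
Node n2: branches {R1, R2, R3, R5, R7, R8, R13, R14} → V_2 = -0.001370

R_eq = 1.251 Ω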